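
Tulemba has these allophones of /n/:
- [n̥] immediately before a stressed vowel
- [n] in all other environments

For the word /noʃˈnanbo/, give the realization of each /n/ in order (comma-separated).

Occurrence 1 (position 1): no conditioning environment matches → elsewhere allophone [n].
Occurrence 2 (position 4): immediately before a stressed vowel → [n̥].
Occurrence 3 (position 6): no conditioning environment matches → elsewhere allophone [n].

[n], [n̥], [n]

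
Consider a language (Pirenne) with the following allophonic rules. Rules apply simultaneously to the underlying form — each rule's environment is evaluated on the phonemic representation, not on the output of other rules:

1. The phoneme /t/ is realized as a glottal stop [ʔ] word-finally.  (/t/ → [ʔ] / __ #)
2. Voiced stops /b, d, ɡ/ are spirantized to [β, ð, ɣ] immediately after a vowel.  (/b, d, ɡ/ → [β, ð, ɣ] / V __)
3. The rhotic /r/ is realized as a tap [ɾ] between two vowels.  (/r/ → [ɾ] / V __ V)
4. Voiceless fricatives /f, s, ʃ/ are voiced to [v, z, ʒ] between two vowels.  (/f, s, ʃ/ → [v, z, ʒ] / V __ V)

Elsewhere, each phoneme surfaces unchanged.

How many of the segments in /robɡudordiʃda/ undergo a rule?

2

Segments that undergo a rule: /b/ → [β] (rule 2); /d/ → [ð] (rule 2).
All other segments surface unchanged.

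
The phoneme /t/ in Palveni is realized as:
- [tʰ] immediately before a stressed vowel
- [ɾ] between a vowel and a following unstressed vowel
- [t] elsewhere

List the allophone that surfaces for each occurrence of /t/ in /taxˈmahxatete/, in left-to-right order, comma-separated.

[t], [ɾ], [ɾ]

Occurrence 1 (position 1): no conditioning environment matches → elsewhere allophone [t].
Occurrence 2 (position 9): between a vowel and an unstressed vowel → [ɾ].
Occurrence 3 (position 11): between a vowel and an unstressed vowel → [ɾ].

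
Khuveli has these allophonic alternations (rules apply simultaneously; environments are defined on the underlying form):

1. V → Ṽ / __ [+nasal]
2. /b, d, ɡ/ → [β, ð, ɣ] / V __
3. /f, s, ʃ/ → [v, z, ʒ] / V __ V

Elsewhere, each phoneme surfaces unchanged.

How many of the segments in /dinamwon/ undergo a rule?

3

Segments that undergo a rule: /i/ → [ĩ] (rule 1); /a/ → [ã] (rule 1); /o/ → [õ] (rule 1).
All other segments surface unchanged.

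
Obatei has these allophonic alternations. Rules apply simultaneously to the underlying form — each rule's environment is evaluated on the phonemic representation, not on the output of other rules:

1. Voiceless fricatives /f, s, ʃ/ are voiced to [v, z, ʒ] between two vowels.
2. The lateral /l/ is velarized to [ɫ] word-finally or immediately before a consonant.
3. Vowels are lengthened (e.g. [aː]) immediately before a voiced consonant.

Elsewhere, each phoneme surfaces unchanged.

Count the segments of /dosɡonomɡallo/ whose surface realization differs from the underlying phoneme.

4

Segments that undergo a rule: /o/ → [oː] (rule 3); /o/ → [oː] (rule 3); /a/ → [aː] (rule 3); /l/ → [ɫ] (rule 2).
All other segments surface unchanged.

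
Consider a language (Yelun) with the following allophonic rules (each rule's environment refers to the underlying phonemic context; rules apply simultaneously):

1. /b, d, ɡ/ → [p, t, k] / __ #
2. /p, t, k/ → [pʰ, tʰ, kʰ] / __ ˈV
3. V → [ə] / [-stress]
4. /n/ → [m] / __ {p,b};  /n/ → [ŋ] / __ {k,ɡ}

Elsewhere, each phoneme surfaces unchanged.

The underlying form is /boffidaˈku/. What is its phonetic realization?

[bəffədəˈkʰu]

/b/ (word-initial) is in the target of rule 1 but the environment (word-finally) is not met → [b].
/o/ meets the environment for rule 3 (in an unstressed syllable) → [ə].
/f/ (between /o/ and /f/) is unaffected → [f].
/f/ (between /f/ and /i/): no rule targets it → [f].
/i/ (between /f/ and /d/): in an unstressed syllable, so rule 3 applies → [ə].
/d/ (between /i/ and /a/): rule 1 targets it, but not word-finally → unchanged [d].
/a/ — between /d/ and /k/, in an unstressed syllable — surfaces as [ə] (rule 3).
/k/ — between /a/ and /u/, immediately before a stressed vowel — surfaces as [kʰ] (rule 2).
/u/ (word-final) fails the environment for rule 3, so it stays [u].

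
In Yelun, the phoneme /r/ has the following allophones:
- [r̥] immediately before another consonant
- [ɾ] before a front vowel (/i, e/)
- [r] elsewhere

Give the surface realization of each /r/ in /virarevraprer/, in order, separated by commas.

[r], [ɾ], [r], [ɾ], [r]

Occurrence 1 (position 3): no conditioning environment matches → elsewhere allophone [r].
Occurrence 2 (position 5): before a front vowel (/i, e/) → [ɾ].
Occurrence 3 (position 8): no conditioning environment matches → elsewhere allophone [r].
Occurrence 4 (position 11): before a front vowel (/i, e/) → [ɾ].
Occurrence 5 (position 13): no conditioning environment matches → elsewhere allophone [r].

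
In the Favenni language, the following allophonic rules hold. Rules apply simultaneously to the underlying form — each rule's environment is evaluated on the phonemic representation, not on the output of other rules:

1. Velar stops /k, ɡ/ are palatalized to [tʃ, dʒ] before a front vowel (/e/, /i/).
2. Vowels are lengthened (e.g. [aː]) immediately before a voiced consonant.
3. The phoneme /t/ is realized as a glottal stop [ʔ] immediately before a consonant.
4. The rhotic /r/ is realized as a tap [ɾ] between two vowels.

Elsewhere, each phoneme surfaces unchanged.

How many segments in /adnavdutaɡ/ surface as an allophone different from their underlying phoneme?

3

Segments that undergo a rule: /a/ → [aː] (rule 2); /a/ → [aː] (rule 2); /a/ → [aː] (rule 2).
All other segments surface unchanged.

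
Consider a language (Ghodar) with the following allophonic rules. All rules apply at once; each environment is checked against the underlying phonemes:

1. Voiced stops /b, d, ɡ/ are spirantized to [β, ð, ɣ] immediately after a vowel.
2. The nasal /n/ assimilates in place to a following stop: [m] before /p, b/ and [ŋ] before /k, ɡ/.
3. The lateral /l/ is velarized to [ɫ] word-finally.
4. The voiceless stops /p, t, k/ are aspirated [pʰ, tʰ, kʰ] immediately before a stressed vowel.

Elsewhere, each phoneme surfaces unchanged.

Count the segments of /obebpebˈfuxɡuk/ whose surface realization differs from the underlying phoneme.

3

Segments that undergo a rule: /b/ → [β] (rule 1); /b/ → [β] (rule 1); /b/ → [β] (rule 1).
All other segments surface unchanged.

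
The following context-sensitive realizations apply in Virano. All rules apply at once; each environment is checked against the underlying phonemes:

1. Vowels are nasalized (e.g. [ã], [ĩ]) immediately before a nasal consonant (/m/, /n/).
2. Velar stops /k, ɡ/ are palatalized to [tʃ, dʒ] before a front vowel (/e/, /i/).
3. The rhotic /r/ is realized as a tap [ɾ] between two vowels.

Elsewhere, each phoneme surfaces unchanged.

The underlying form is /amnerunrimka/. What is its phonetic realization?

/a/ (word-initial) occurs before a nasal consonant → [ã] by rule 1.
/m/ (between /a/ and /n/): no rule targets it → [m].
/n/ (between /m/ and /e/): no rule targets it → [n].
/e/ (between /n/ and /r/) is in the target of rule 1 but the environment (before a nasal consonant) is not met → [e].
Rule 3 applies to /r/ (between /e/ and /u/: between two vowels) → [ɾ].
/u/ — between /r/ and /n/, before a nasal consonant — surfaces as [ũ] (rule 1).
/n/ (between /u/ and /r/): no rule targets it → [n].
/r/ (between /n/ and /i/) is in the target of rule 3 but the environment (between two vowels) is not met → [r].
Rule 1 applies to /i/ (between /r/ and /m/: before a nasal consonant) → [ĩ].
/m/ (between /i/ and /k/) is unaffected → [m].
/k/ — between /m/ and /a/; rule 2 does not apply here → [k].
/a/ (word-final) is in the target of rule 1 but the environment (before a nasal consonant) is not met → [a].

[ãmneɾũnrĩmka]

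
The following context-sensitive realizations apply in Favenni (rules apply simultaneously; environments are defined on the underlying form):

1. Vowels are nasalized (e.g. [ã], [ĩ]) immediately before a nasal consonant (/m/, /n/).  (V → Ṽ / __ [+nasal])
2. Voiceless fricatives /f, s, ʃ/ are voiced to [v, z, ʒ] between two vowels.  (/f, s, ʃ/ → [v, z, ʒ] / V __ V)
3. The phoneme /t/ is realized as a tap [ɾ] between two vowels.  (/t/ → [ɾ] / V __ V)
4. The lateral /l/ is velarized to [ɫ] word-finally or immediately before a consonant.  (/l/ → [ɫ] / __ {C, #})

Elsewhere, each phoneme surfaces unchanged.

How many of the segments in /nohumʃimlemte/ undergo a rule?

3

Segments that undergo a rule: /u/ → [ũ] (rule 1); /i/ → [ĩ] (rule 1); /e/ → [ẽ] (rule 1).
All other segments surface unchanged.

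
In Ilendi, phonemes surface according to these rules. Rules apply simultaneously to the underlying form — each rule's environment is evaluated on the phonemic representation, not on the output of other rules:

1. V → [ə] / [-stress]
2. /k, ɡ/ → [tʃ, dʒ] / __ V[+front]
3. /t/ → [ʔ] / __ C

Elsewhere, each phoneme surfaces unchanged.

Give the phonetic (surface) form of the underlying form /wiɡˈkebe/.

[wəɡˈtʃebə]

/w/ — not in any rule's target class → [w].
/i/ meets the environment for rule 1 (in an unstressed syllable) → [ə].
/ɡ/ (between /i/ and /k/) fails the environment for rule 2, so it stays [ɡ].
/k/ (between /ɡ/ and /e/) occurs before a front vowel → [tʃ] by rule 2.
/e/ (between /k/ and /b/) is in the target of rule 1 but the environment (in an unstressed syllable) is not met → [e].
/b/ (between /e/ and /e/) is unaffected → [b].
/e/ (word-final) occurs in an unstressed syllable → [ə] by rule 1.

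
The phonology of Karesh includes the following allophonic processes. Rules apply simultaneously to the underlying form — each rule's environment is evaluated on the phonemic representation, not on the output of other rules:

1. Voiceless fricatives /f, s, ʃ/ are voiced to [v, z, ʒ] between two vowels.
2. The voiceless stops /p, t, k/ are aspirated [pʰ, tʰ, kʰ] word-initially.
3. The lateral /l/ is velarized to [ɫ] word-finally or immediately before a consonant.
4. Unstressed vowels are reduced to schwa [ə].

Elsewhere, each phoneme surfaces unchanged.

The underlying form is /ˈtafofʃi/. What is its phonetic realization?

[ˈtʰavəfʃə]

/t/ (word-initial) occurs word-initially → [tʰ] by rule 2.
/a/ — between /t/ and /f/; rule 4 does not apply here → [a].
/f/ — between /a/ and /o/, between two vowels — surfaces as [v] (rule 1).
/o/ — between /f/ and /f/, in an unstressed syllable — surfaces as [ə] (rule 4).
/f/ (between /o/ and /ʃ/) is in the target of rule 1 but the environment (between two vowels) is not met → [f].
/ʃ/ (between /f/ and /i/): rule 1 targets it, but not between two vowels → unchanged [ʃ].
Rule 4 applies to /i/ (word-final: in an unstressed syllable) → [ə].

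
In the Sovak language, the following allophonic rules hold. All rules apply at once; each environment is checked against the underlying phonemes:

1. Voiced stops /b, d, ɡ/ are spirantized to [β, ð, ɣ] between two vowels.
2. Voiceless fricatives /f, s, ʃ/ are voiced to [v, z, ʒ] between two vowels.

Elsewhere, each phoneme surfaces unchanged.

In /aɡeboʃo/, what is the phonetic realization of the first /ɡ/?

[ɣ]

/ɡ/ — between /a/ and /e/, between two vowels — surfaces as [ɣ] (rule 1).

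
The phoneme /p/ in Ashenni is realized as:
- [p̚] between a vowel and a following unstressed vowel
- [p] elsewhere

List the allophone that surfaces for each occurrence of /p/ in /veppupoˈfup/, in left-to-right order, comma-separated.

[p], [p], [p̚], [p]

Occurrence 1 (position 3): no conditioning environment matches → elsewhere allophone [p].
Occurrence 2 (position 4): no conditioning environment matches → elsewhere allophone [p].
Occurrence 3 (position 6): between a vowel and a following unstressed vowel → [p̚].
Occurrence 4 (position 10): no conditioning environment matches → elsewhere allophone [p].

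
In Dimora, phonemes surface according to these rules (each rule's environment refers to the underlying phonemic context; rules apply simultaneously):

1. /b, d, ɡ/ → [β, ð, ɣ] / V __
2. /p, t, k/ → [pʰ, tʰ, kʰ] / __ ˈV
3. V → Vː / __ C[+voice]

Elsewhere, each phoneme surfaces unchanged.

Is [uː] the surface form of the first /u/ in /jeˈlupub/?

/u/ — between /l/ and /p/; rule 3 does not apply here → [u].
The actual realization is [u], not [uː].

No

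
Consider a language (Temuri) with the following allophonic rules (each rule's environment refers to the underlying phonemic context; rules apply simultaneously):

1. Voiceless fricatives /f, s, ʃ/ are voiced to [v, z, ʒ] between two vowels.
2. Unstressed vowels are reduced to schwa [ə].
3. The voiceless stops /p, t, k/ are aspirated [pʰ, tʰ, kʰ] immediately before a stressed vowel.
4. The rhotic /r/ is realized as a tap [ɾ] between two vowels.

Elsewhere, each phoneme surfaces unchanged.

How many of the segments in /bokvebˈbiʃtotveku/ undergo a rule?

Segments that undergo a rule: /o/ → [ə] (rule 2); /e/ → [ə] (rule 2); /o/ → [ə] (rule 2); /e/ → [ə] (rule 2); /u/ → [ə] (rule 2).
All other segments surface unchanged.

5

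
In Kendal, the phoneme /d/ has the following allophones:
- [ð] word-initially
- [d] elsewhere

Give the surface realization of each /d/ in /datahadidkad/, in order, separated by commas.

Occurrence 1 (position 1): word-initially → [ð].
Occurrence 2 (position 7): no conditioning environment matches → elsewhere allophone [d].
Occurrence 3 (position 9): no conditioning environment matches → elsewhere allophone [d].
Occurrence 4 (position 12): no conditioning environment matches → elsewhere allophone [d].

[ð], [d], [d], [d]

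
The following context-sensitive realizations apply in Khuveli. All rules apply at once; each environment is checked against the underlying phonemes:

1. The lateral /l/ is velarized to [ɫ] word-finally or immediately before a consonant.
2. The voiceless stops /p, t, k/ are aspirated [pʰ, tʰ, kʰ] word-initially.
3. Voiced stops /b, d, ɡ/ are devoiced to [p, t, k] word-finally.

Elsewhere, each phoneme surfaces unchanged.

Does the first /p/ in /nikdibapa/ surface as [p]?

Yes

/p/ — between /a/ and /a/; rule 2 does not apply here → [p].
The actual realization is [p], which matches [p].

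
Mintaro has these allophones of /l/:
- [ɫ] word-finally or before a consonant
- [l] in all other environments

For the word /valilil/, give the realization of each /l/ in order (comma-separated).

[l], [l], [ɫ]

Occurrence 1 (position 3): no conditioning environment matches → elsewhere allophone [l].
Occurrence 2 (position 5): no conditioning environment matches → elsewhere allophone [l].
Occurrence 3 (position 7): word-finally or before a consonant → [ɫ].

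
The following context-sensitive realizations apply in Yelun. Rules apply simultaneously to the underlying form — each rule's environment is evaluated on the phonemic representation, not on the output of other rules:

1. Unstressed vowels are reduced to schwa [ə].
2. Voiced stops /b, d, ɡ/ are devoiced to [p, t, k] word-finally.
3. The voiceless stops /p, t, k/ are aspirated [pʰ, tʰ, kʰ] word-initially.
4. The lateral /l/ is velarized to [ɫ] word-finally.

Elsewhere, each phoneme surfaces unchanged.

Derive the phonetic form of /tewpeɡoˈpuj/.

/t/ (word-initial): word-initially, so rule 3 applies → [tʰ].
/e/ — between /t/ and /w/, in an unstressed syllable — surfaces as [ə] (rule 1).
/w/ (between /e/ and /p/): no rule targets it → [w].
/p/ (between /w/ and /e/): rule 3 targets it, but not word-initially → unchanged [p].
/e/ (between /p/ and /ɡ/): in an unstressed syllable, so rule 1 applies → [ə].
/ɡ/ (between /e/ and /o/) fails the environment for rule 2, so it stays [ɡ].
/o/ (between /ɡ/ and /p/) occurs in an unstressed syllable → [ə] by rule 1.
/p/ (between /o/ and /u/): rule 3 targets it, but not word-initially → unchanged [p].
/u/ (between /p/ and /j/): rule 1 targets it, but not in an unstressed syllable → unchanged [u].
/j/ (word-final): no rule targets it → [j].

[tʰəwpəɡəˈpuj]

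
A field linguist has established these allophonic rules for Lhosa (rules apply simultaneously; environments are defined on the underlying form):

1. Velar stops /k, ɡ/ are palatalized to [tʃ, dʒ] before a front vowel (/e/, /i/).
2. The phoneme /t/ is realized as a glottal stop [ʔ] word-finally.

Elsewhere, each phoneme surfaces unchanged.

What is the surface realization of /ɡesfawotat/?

/ɡ/ meets the environment for rule 1 (before a front vowel) → [dʒ].
/e/ stays [e].
/s/ (between /e/ and /f/) is unaffected → [s].
/f/ (between /s/ and /a/) is unaffected → [f].
/a/ — not in any rule's target class → [a].
/w/ stays [w].
/o/ — not in any rule's target class → [o].
/t/ (between /o/ and /a/) fails the environment for rule 2, so it stays [t].
/a/ (between /t/ and /t/): no rule targets it → [a].
/t/ — word-final, word-finally — surfaces as [ʔ] (rule 2).

[dʒesfawotaʔ]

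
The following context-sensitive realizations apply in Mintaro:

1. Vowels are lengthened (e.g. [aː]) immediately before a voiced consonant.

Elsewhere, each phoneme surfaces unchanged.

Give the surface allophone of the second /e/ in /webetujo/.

[e]

/e/ (between /b/ and /t/) fails the environment for rule 1, so it stays [e].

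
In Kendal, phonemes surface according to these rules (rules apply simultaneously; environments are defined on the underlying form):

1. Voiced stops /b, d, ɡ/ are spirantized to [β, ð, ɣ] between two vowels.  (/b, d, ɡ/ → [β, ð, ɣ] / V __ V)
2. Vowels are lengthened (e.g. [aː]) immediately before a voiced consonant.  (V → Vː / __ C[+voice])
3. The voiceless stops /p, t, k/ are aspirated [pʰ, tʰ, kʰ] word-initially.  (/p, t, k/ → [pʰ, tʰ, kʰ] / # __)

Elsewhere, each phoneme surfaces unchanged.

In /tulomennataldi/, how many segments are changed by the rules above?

5

Segments that undergo a rule: /t/ → [tʰ] (rule 3); /u/ → [uː] (rule 2); /o/ → [oː] (rule 2); /e/ → [eː] (rule 2); /a/ → [aː] (rule 2).
All other segments surface unchanged.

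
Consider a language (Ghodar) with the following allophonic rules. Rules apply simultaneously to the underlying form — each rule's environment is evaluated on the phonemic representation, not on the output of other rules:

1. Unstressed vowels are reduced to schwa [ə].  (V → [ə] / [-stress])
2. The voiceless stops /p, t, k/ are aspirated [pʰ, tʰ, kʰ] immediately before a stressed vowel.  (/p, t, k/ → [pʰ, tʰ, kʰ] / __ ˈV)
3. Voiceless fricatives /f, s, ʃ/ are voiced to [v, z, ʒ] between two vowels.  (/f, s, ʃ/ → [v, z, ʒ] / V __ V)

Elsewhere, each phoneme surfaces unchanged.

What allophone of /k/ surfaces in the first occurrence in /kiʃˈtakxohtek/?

/k/ (word-initial): rule 2 targets it, but not immediately before a stressed vowel → unchanged [k].

[k]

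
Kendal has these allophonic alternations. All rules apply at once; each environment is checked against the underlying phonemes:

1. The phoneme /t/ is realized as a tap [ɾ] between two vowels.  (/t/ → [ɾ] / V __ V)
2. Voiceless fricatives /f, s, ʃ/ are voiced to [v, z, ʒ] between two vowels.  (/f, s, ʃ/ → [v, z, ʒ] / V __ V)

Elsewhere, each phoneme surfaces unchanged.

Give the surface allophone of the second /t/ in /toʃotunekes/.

/t/ meets the environment for rule 1 (between two vowels) → [ɾ].

[ɾ]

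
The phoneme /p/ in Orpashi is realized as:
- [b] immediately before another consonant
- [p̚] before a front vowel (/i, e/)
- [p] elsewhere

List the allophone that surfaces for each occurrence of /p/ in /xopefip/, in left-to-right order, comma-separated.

Occurrence 1 (position 3): before a front vowel (/i, e/) → [p̚].
Occurrence 2 (position 7): no conditioning environment matches → elsewhere allophone [p].

[p̚], [p]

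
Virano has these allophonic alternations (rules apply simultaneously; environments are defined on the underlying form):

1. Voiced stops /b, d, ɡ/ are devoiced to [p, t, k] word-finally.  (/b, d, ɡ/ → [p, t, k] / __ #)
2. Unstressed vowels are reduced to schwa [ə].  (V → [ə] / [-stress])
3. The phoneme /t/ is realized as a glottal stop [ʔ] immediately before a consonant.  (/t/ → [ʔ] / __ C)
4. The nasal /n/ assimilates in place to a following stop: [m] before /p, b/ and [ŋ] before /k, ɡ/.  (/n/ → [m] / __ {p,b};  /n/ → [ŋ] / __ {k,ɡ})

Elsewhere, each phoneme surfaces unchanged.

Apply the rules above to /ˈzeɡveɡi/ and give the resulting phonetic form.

/e/ — between /z/ and /ɡ/; rule 2 does not apply here → [e].
/ɡ/ — between /e/ and /v/; rule 1 does not apply here → [ɡ].
Rule 2 applies to /e/ (between /v/ and /ɡ/: in an unstressed syllable) → [ə].
/ɡ/ — between /e/ and /i/; rule 1 does not apply here → [ɡ].
/i/ (word-final): in an unstressed syllable, so rule 2 applies → [ə].

[ˈzeɡvəɡə]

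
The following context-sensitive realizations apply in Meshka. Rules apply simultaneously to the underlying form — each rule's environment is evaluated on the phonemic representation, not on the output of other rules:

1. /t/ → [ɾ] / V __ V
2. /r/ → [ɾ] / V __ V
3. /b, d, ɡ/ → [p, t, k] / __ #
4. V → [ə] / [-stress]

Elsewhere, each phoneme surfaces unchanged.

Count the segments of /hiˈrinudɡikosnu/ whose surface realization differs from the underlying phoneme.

6

Segments that undergo a rule: /i/ → [ə] (rule 4); /r/ → [ɾ] (rule 2); /u/ → [ə] (rule 4); /i/ → [ə] (rule 4); /o/ → [ə] (rule 4); /u/ → [ə] (rule 4).
All other segments surface unchanged.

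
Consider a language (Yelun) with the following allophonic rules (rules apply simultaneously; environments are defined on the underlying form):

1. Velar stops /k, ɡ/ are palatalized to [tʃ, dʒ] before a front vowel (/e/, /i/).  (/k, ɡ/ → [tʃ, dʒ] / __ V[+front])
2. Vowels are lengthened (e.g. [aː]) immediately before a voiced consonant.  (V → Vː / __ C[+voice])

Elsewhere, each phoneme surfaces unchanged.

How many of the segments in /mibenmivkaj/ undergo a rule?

Segments that undergo a rule: /i/ → [iː] (rule 2); /e/ → [eː] (rule 2); /i/ → [iː] (rule 2); /a/ → [aː] (rule 2).
All other segments surface unchanged.

4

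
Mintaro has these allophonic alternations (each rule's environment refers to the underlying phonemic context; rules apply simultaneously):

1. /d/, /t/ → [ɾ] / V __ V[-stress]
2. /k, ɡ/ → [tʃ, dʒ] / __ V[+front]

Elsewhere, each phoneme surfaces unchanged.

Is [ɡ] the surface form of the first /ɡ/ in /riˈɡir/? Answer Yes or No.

No

/ɡ/ — between /i/ and /i/, before a front vowel — surfaces as [dʒ] (rule 2).
The actual realization is [dʒ], not [ɡ].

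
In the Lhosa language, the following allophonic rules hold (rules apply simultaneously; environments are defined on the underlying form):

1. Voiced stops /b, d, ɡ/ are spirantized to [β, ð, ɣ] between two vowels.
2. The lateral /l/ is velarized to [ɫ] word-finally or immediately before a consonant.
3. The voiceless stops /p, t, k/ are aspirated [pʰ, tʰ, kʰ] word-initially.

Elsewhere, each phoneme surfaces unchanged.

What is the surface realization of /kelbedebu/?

[kʰeɫbeðeβu]

Rule 3 applies to /k/ (word-initial: word-initially) → [kʰ].
/e/ stays [e].
/l/ (between /e/ and /b/): word-finally or immediately before a consonant, so rule 2 applies → [ɫ].
/b/ (between /l/ and /e/) is in the target of rule 1 but the environment (between two vowels) is not met → [b].
/e/ stays [e].
/d/ — between /e/ and /e/, between two vowels — surfaces as [ð] (rule 1).
/e/ — not in any rule's target class → [e].
/b/ — between /e/ and /u/, between two vowels — surfaces as [β] (rule 1).
/u/ — not in any rule's target class → [u].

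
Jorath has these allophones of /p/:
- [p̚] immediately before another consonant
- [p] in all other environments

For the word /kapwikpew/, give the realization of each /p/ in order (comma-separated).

Occurrence 1 (position 3): immediately before another consonant → [p̚].
Occurrence 2 (position 7): no conditioning environment matches → elsewhere allophone [p].

[p̚], [p]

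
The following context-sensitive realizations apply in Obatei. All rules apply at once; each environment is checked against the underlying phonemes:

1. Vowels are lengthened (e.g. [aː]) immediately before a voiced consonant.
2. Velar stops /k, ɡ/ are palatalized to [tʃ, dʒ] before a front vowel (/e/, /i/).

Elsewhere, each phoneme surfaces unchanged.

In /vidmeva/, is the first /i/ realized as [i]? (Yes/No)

No

/i/ meets the environment for rule 1 (before a voiced consonant) → [iː].
The actual realization is [iː], not [i].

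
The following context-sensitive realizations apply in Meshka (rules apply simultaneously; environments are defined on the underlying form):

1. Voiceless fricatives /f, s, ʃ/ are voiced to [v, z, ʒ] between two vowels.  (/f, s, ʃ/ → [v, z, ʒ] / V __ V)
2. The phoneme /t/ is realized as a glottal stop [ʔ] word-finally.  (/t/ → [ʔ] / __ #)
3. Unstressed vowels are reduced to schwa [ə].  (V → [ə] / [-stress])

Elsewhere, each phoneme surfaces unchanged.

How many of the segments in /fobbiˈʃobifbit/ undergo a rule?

6

Segments that undergo a rule: /o/ → [ə] (rule 3); /i/ → [ə] (rule 3); /ʃ/ → [ʒ] (rule 1); /i/ → [ə] (rule 3); /i/ → [ə] (rule 3); /t/ → [ʔ] (rule 2).
All other segments surface unchanged.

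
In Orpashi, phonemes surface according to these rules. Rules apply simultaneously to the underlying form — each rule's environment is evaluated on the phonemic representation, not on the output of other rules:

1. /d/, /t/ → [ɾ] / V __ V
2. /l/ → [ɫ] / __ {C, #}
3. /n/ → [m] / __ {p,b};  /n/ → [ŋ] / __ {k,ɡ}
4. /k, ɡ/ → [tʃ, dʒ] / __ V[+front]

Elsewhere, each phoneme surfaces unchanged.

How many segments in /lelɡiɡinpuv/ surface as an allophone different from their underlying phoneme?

Segments that undergo a rule: /l/ → [ɫ] (rule 2); /ɡ/ → [dʒ] (rule 4); /ɡ/ → [dʒ] (rule 4); /n/ → [m] (rule 3).
All other segments surface unchanged.

4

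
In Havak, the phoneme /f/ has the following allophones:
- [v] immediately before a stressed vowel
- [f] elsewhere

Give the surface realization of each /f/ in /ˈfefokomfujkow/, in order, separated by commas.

[v], [f], [f]

Occurrence 1 (position 1): immediately before a stressed vowel → [v].
Occurrence 2 (position 3): no conditioning environment matches → elsewhere allophone [f].
Occurrence 3 (position 8): no conditioning environment matches → elsewhere allophone [f].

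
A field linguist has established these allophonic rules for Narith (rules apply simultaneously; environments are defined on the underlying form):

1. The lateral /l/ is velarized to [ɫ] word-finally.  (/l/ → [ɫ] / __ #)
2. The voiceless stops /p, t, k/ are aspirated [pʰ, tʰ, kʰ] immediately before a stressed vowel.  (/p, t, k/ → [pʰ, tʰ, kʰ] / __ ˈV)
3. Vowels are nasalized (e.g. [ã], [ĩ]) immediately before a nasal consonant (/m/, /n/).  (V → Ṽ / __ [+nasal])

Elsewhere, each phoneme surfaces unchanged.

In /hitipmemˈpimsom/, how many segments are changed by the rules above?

4

Segments that undergo a rule: /e/ → [ẽ] (rule 3); /p/ → [pʰ] (rule 2); /i/ → [ĩ] (rule 3); /o/ → [õ] (rule 3).
All other segments surface unchanged.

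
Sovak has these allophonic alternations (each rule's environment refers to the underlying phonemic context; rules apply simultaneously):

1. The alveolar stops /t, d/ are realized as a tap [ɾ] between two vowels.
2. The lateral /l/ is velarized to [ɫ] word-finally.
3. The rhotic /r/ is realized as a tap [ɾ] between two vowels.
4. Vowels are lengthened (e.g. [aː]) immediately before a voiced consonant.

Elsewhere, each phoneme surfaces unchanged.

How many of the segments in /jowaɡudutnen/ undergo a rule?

Segments that undergo a rule: /o/ → [oː] (rule 4); /a/ → [aː] (rule 4); /u/ → [uː] (rule 4); /d/ → [ɾ] (rule 1); /e/ → [eː] (rule 4).
All other segments surface unchanged.

5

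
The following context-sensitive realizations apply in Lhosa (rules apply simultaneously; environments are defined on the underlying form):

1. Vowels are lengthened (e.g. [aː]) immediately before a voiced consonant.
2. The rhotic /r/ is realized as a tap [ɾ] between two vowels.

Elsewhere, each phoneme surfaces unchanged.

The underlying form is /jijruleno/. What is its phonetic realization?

[jiːjruːleːno]

/j/ (word-initial) is unaffected → [j].
/i/ (between /j/ and /j/): before a voiced consonant, so rule 1 applies → [iː].
/j/ (between /i/ and /r/) is unaffected → [j].
/r/ — between /j/ and /u/; rule 2 does not apply here → [r].
/u/ meets the environment for rule 1 (before a voiced consonant) → [uː].
/l/ (between /u/ and /e/) is unaffected → [l].
/e/ (between /l/ and /n/): before a voiced consonant, so rule 1 applies → [eː].
/n/ stays [n].
/o/ — word-final; rule 1 does not apply here → [o].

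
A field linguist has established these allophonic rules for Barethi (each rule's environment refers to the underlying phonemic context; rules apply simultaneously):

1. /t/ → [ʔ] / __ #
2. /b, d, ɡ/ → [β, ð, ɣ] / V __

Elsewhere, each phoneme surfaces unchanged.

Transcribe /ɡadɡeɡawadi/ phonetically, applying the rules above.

/ɡ/ (word-initial) fails the environment for rule 2, so it stays [ɡ].
/a/ — not in any rule's target class → [a].
/d/ meets the environment for rule 2 (immediately after a vowel) → [ð].
/ɡ/ (between /d/ and /e/) fails the environment for rule 2, so it stays [ɡ].
/e/ — not in any rule's target class → [e].
/ɡ/ (between /e/ and /a/) occurs immediately after a vowel → [ɣ] by rule 2.
/a/ (between /ɡ/ and /w/) is unaffected → [a].
/w/ stays [w].
/a/ (between /w/ and /d/) is unaffected → [a].
/d/ — between /a/ and /i/, immediately after a vowel — surfaces as [ð] (rule 2).
/i/ — not in any rule's target class → [i].

[ɡaðɡeɣawaði]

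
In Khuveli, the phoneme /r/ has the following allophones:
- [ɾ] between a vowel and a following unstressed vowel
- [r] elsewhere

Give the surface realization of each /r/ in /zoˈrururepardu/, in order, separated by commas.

[r], [ɾ], [ɾ], [r]

Occurrence 1 (position 3): no conditioning environment matches → elsewhere allophone [r].
Occurrence 2 (position 5): between a vowel and a following unstressed vowel → [ɾ].
Occurrence 3 (position 7): between a vowel and a following unstressed vowel → [ɾ].
Occurrence 4 (position 11): no conditioning environment matches → elsewhere allophone [r].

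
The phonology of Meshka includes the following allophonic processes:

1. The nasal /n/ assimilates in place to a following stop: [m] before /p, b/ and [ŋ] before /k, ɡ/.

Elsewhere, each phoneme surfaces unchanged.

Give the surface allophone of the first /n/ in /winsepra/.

[n]

/n/ (between /i/ and /s/): rule 1 targets it, but not before a labial or velar stop → unchanged [n].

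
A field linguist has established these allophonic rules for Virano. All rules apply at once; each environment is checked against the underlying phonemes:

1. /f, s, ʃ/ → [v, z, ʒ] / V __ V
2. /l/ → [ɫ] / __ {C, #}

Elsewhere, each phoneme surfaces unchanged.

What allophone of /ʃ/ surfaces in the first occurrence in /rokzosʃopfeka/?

[ʃ]

/ʃ/ (between /s/ and /o/): rule 1 targets it, but not between two vowels → unchanged [ʃ].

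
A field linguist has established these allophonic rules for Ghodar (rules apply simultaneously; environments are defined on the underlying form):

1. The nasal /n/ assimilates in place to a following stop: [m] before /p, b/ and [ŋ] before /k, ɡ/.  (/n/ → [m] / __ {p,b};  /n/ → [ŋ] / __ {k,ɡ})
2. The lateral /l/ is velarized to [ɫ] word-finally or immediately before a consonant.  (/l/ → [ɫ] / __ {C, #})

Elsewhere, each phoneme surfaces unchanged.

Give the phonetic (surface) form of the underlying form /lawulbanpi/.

[lawuɫbampi]

/l/ (word-initial) is in the target of rule 2 but the environment (word-finally or immediately before a consonant) is not met → [l].
Rule 2 applies to /l/ (between /u/ and /b/: word-finally or immediately before a consonant) → [ɫ].
/n/ meets the environment for rule 1 (before a labial or velar stop) → [m].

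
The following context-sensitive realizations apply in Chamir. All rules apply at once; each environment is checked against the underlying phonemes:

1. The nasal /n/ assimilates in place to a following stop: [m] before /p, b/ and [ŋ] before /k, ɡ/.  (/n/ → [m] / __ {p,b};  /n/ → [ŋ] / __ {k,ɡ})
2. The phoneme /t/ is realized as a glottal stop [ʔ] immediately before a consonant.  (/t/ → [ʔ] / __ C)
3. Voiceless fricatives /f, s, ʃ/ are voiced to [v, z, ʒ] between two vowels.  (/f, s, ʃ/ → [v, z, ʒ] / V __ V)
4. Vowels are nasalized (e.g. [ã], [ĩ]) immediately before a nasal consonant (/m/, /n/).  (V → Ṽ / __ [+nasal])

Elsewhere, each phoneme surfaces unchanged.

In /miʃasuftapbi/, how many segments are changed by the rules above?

2

Segments that undergo a rule: /ʃ/ → [ʒ] (rule 3); /s/ → [z] (rule 3).
All other segments surface unchanged.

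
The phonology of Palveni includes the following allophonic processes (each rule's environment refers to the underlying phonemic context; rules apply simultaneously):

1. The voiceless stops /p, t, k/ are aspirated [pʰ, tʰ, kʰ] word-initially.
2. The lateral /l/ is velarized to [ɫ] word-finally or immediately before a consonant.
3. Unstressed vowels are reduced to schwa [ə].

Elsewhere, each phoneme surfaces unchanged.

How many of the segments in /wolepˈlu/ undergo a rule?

Segments that undergo a rule: /o/ → [ə] (rule 3); /e/ → [ə] (rule 3).
All other segments surface unchanged.

2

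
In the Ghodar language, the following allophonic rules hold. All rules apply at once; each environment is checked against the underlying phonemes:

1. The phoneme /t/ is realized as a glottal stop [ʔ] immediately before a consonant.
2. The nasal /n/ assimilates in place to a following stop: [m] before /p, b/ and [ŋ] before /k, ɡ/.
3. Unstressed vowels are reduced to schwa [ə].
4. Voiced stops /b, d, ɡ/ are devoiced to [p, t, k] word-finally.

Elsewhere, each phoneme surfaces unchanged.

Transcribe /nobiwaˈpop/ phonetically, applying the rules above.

/n/ (word-initial): rule 2 targets it, but not before a labial or velar stop → unchanged [n].
/o/ (between /n/ and /b/): in an unstressed syllable, so rule 3 applies → [ə].
/b/ — between /o/ and /i/; rule 4 does not apply here → [b].
/i/ (between /b/ and /w/): in an unstressed syllable, so rule 3 applies → [ə].
/w/ — not in any rule's target class → [w].
/a/ (between /w/ and /p/) occurs in an unstressed syllable → [ə] by rule 3.
/p/ — not in any rule's target class → [p].
/o/ (between /p/ and /p/): rule 3 targets it, but not in an unstressed syllable → unchanged [o].
/p/ (word-final): no rule targets it → [p].

[nəbəwəˈpop]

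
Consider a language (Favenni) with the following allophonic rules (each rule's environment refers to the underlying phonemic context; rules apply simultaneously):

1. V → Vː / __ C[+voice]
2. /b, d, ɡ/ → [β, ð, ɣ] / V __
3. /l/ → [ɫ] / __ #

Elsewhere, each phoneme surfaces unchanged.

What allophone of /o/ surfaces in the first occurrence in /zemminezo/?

[o]

/o/ (word-final) is in the target of rule 1 but the environment (before a voiced consonant) is not met → [o].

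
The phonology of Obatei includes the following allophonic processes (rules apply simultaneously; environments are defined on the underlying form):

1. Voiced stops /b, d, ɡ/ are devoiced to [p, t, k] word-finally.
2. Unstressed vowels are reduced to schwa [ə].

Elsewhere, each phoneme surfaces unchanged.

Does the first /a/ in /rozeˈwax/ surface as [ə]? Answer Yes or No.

No

/a/ (between /w/ and /x/): rule 2 targets it, but not in an unstressed syllable → unchanged [a].
The actual realization is [a], not [ə].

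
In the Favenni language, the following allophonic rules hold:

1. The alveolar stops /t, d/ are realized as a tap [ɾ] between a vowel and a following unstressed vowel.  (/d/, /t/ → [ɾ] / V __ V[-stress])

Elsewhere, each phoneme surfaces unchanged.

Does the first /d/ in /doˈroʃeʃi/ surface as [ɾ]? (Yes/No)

/d/ (word-initial) is in the target of rule 1 but the environment (between a vowel and a following unstressed vowel) is not met → [d].
The actual realization is [d], not [ɾ].

No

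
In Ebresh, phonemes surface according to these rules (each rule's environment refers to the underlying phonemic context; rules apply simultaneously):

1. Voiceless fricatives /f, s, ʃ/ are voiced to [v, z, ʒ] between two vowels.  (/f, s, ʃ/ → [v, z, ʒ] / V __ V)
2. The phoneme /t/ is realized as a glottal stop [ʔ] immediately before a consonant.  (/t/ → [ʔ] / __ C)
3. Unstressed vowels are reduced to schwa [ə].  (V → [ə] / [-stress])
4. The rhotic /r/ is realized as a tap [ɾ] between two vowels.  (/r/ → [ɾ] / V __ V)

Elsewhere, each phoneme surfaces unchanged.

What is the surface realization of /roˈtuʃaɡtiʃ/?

/r/ (word-initial): rule 4 targets it, but not between two vowels → unchanged [r].
/o/ meets the environment for rule 3 (in an unstressed syllable) → [ə].
/t/ — between /o/ and /u/; rule 2 does not apply here → [t].
/u/ (between /t/ and /ʃ/) fails the environment for rule 3, so it stays [u].
/ʃ/ meets the environment for rule 1 (between two vowels) → [ʒ].
/a/ (between /ʃ/ and /ɡ/): in an unstressed syllable, so rule 3 applies → [ə].
/ɡ/ (between /a/ and /t/): no rule targets it → [ɡ].
/t/ (between /ɡ/ and /i/): rule 2 targets it, but not immediately before a consonant → unchanged [t].
Rule 3 applies to /i/ (between /t/ and /ʃ/: in an unstressed syllable) → [ə].
/ʃ/ (word-final) is in the target of rule 1 but the environment (between two vowels) is not met → [ʃ].

[rəˈtuʒəɡtəʃ]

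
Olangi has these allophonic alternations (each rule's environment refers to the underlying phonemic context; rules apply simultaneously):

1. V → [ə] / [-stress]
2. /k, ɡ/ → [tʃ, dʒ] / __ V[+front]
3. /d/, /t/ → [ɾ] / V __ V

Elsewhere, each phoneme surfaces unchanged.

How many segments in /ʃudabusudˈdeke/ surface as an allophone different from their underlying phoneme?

7

Segments that undergo a rule: /u/ → [ə] (rule 1); /d/ → [ɾ] (rule 3); /a/ → [ə] (rule 1); /u/ → [ə] (rule 1); /u/ → [ə] (rule 1); /k/ → [tʃ] (rule 2); /e/ → [ə] (rule 1).
All other segments surface unchanged.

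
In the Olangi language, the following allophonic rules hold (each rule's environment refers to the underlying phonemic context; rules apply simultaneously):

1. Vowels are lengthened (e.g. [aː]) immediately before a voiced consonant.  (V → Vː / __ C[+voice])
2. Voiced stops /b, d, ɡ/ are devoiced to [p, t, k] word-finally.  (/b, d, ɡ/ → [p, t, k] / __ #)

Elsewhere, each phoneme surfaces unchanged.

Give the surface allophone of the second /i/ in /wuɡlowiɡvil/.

[iː]

/i/ meets the environment for rule 1 (before a voiced consonant) → [iː].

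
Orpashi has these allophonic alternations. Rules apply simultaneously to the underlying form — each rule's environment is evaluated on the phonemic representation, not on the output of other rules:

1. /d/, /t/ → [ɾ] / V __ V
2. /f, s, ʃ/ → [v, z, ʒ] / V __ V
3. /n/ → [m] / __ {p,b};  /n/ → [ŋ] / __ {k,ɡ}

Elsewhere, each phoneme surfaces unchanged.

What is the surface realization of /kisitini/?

[kiziɾini]

/k/ — not in any rule's target class → [k].
/i/ stays [i].
/s/ (between /i/ and /i/): between two vowels, so rule 2 applies → [z].
/i/ (between /s/ and /t/): no rule targets it → [i].
/t/ — between /i/ and /i/, between two vowels — surfaces as [ɾ] (rule 1).
/i/ (between /t/ and /n/): no rule targets it → [i].
/n/ (between /i/ and /i/) fails the environment for rule 3, so it stays [n].
/i/ stays [i].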